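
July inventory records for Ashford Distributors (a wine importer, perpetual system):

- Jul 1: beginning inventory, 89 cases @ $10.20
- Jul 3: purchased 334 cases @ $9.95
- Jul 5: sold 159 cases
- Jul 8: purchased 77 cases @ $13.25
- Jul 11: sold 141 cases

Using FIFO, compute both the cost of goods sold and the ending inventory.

Jul 5, 159 sold [FIFO — oldest first]: 89 @ $10.20 + 70 @ $9.95 = $1,604.30
Jul 11, 141 sold [FIFO — oldest first]: 141 @ $9.95 = $1,402.95
Total COGS = $1,604.30 + $1,402.95 = $3,007.25
Ending inventory: 123 @ $9.95 + 77 @ $13.25 = $2,244.10

COGS = $3,007.25; ending inventory = $2,244.10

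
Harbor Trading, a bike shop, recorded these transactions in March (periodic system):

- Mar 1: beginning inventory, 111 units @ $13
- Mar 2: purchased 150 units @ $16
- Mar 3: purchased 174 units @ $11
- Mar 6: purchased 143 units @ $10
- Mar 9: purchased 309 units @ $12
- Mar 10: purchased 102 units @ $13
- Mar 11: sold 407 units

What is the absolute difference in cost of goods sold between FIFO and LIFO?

FIFO COGS: 111 @ $13 + 150 @ $16 + 146 @ $11 = $5,449
LIFO COGS: 102 @ $13 + 305 @ $12 = $4,986
Difference = |$5,449 − $4,986| = $463

$463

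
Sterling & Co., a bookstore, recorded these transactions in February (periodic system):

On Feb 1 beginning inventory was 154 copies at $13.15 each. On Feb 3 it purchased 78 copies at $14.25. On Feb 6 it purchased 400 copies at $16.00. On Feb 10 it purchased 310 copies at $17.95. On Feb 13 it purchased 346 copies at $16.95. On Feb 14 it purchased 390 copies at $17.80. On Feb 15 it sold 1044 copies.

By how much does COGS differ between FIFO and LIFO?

$1,505.30

FIFO COGS: 154 @ $13.15 + 78 @ $14.25 + 400 @ $16.00 + 310 @ $17.95 + 102 @ $16.95 = $16,830.00
LIFO COGS: 390 @ $17.80 + 346 @ $16.95 + 308 @ $17.95 = $18,335.30
Difference = |$16,830.00 − $18,335.30| = $1,505.30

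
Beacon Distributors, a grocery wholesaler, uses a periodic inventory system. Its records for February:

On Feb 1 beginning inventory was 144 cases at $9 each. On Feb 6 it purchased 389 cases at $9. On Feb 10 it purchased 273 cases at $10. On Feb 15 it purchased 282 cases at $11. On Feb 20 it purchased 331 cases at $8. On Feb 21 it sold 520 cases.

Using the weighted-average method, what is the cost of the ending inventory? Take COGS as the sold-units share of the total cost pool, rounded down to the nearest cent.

Feb 21, sell 520: 520/1419 × $13,277.00 → $4,865.42
Ending inventory (cost pool remaining) = $8,411.58

Ending inventory = $8,411.58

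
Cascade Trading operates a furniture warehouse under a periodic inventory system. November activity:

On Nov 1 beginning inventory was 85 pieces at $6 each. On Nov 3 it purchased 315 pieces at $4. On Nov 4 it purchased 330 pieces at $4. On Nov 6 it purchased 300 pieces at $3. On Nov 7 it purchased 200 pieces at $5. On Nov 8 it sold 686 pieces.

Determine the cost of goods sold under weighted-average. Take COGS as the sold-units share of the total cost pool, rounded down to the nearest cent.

Nov 8, sell 686: 686/1230 × $4,990.00 → $2,783.04
Ending inventory (cost pool remaining) = $2,206.96

COGS = $2,783.04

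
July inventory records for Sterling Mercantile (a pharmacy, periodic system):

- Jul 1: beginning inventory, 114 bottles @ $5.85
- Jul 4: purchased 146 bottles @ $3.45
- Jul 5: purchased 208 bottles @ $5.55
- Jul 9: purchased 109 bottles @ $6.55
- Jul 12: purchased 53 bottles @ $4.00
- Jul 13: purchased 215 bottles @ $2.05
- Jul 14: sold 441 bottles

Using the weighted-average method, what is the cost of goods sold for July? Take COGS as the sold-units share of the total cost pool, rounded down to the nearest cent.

Jul 14, sell 441: 441/845 × $3,691.70 → $1,926.67
Ending inventory (cost pool remaining) = $1,765.03
Check: goods available $3,691.70 = COGS $1,926.67 + ending $1,765.03

COGS = $1,926.67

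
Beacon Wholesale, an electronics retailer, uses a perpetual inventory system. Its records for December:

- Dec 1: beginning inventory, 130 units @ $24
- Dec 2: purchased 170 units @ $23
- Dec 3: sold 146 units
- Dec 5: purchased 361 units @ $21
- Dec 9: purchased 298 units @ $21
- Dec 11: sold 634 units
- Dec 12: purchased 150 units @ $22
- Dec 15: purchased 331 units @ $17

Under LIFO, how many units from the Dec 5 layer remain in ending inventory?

25

Dec 3, 146 sold [LIFO — newest first]: 146 @ $23 = $3,358
Dec 11, 634 sold [LIFO — newest first]: 298 @ $21 + 336 @ $21 = $13,314
Total COGS = $3,358 + $13,314 = $16,672
Ending inventory: 130 @ $24 + 24 @ $23 + 25 @ $21 + 150 @ $22 + 331 @ $17 = $13,124
Check: goods available $29,796 = COGS $16,672 + ending $13,124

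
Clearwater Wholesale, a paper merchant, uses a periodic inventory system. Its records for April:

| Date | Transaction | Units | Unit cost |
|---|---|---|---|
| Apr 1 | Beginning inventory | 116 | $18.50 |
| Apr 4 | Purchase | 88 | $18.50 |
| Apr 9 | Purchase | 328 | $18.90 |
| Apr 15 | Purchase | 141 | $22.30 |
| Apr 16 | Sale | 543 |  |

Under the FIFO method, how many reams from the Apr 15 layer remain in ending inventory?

130

Apr 16, 543 sold [FIFO — oldest first]: 116 @ $18.50 + 88 @ $18.50 + 328 @ $18.90 + 11 @ $22.30 = $10,218.50
Ending inventory: 130 @ $22.30 = $2,899.00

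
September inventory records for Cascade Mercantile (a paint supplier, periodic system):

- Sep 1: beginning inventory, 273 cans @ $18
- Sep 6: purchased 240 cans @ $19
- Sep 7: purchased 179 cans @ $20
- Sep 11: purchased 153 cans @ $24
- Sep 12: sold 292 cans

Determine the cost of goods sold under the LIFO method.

COGS = $6,452

Sep 12, 292 sold [LIFO — newest first]: 153 @ $24 + 139 @ $20 = $6,452
Ending inventory: 273 @ $18 + 240 @ $19 + 40 @ $20 = $10,274
Check: goods available $16,726 = COGS $6,452 + ending $10,274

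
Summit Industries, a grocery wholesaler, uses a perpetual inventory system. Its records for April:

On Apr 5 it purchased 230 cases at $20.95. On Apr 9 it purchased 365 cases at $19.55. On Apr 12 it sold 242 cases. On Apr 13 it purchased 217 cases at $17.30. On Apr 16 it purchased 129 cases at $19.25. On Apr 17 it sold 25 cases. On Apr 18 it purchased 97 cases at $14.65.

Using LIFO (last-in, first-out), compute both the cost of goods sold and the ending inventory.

COGS = $5,212.35; ending inventory = $14,400.30

Apr 12, 242 sold [LIFO — newest first]: 242 @ $19.55 = $4,731.10
Apr 17, 25 sold [LIFO — newest first]: 25 @ $19.25 = $481.25
Total COGS = $4,731.10 + $481.25 = $5,212.35
Ending inventory: 230 @ $20.95 + 123 @ $19.55 + 217 @ $17.30 + 104 @ $19.25 + 97 @ $14.65 = $14,400.30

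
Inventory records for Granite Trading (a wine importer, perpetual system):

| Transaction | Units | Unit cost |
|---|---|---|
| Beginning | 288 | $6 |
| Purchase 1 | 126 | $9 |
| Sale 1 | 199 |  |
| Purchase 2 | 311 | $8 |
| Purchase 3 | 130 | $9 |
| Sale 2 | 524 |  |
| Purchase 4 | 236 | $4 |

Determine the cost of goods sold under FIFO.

Sale 1 (199) [FIFO — oldest first]: 199 @ $6 = $1,194
Sale 2 (524) [FIFO — oldest first]: 89 @ $6 + 126 @ $9 + 309 @ $8 = $4,140
Total COGS = $1,194 + $4,140 = $5,334
Ending inventory: 2 @ $8 + 130 @ $9 + 236 @ $4 = $2,130
Check: goods available $7,464 = COGS $5,334 + ending $2,130

COGS = $5,334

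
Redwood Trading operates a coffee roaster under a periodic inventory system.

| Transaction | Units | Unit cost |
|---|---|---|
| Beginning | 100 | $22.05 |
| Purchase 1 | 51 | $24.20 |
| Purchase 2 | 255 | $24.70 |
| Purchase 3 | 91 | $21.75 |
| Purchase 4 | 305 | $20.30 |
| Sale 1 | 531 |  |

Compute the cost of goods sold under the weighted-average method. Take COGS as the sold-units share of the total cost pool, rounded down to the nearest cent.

Sale 1, sell 531: 531/802 × $17,908.45 → $11,857.09
Ending inventory (cost pool remaining) = $6,051.36
Check: goods available $17,908.45 = COGS $11,857.09 + ending $6,051.36

COGS = $11,857.09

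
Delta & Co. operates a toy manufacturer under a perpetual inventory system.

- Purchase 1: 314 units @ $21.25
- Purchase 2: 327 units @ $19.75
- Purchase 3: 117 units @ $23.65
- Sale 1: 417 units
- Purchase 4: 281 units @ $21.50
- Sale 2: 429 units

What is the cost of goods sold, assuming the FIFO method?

Sale 1 (417) [FIFO — oldest first]: 314 @ $21.25 + 103 @ $19.75 = $8,706.75
Sale 2 (429) [FIFO — oldest first]: 224 @ $19.75 + 117 @ $23.65 + 88 @ $21.50 = $9,083.05
Total COGS = $8,706.75 + $9,083.05 = $17,789.80
Ending inventory: 193 @ $21.50 = $4,149.50
Check: goods available $21,939.30 = COGS $17,789.80 + ending $4,149.50

COGS = $17,789.80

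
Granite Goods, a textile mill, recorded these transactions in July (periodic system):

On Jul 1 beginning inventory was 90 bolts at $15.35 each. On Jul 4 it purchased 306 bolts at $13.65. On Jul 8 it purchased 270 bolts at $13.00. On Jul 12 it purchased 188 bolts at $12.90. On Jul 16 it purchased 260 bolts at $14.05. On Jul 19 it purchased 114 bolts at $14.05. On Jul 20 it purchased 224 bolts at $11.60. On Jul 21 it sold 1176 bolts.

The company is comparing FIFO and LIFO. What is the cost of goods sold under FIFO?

COGS = $16,017.70

FIFO COGS: 90 @ $15.35 + 306 @ $13.65 + 270 @ $13.00 + 188 @ $12.90 + 260 @ $14.05 + 62 @ $14.05 = $16,017.70
LIFO COGS: 224 @ $11.60 + 114 @ $14.05 + 260 @ $14.05 + 188 @ $12.90 + 270 @ $13.00 + 120 @ $13.65 = $15,426.30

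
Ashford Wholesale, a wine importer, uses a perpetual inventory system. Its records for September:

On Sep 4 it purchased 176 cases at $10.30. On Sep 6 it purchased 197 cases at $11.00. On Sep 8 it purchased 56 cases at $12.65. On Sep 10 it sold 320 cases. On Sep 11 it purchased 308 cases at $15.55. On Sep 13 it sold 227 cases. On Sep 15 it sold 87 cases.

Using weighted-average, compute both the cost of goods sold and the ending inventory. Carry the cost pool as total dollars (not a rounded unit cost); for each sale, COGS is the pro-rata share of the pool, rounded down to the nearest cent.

COGS = $8,000.37; ending inventory = $1,477.23

After Sep 4: 176 on hand, pool $1,812.80 (≈ $10.3000 each)
After Sep 6: 373 on hand, pool $3,979.80 (≈ $10.6697 each)
After Sep 8: 429 on hand, pool $4,688.20 (≈ $10.9282 each)
Sep 10, sell 320: 320/429 × $4,688.20 → $3,497.02
After Sep 11: 417 on hand, pool $5,980.58 (≈ $14.3419 each)
Sep 13, sell 227: 227/417 × $5,980.58 → $3,255.61
Sep 15, sell 87: 87/190 × $2,724.97 → $1,247.74
Total COGS = $3,497.02 + $3,255.61 + $1,247.74 = $8,000.37
Ending inventory (cost pool remaining) = $1,477.23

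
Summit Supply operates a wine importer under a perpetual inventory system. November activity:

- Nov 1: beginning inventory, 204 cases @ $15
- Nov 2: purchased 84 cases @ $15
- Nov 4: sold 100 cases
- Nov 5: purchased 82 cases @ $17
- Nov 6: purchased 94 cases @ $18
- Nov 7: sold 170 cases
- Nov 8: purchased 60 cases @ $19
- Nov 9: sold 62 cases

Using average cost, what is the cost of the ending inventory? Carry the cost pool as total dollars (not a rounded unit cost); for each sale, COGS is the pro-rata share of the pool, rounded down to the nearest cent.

Ending inventory = $3,241.11

After Nov 1: 204 on hand, pool $3,060.00 (≈ $15.0000 each)
After Nov 2: 288 on hand, pool $4,320.00 (≈ $15.0000 each)
Nov 4, sell 100: 100/288 × $4,320.00 → $1,500.00
After Nov 5: 270 on hand, pool $4,214.00 (≈ $15.6074 each)
After Nov 6: 364 on hand, pool $5,906.00 (≈ $16.2253 each)
Nov 7, sell 170: 170/364 × $5,906.00 → $2,758.29
After Nov 8: 254 on hand, pool $4,287.71 (≈ $16.8807 each)
Nov 9, sell 62: 62/254 × $4,287.71 → $1,046.60
Total COGS = $1,500.00 + $2,758.29 + $1,046.60 = $5,304.89
Ending inventory (cost pool remaining) = $3,241.11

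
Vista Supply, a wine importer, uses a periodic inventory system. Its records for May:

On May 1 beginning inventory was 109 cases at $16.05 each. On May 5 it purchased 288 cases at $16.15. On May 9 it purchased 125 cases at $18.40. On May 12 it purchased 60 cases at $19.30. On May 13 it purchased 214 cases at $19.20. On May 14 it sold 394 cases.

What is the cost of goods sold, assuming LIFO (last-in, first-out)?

May 14, 394 sold [LIFO — newest first]: 214 @ $19.20 + 60 @ $19.30 + 120 @ $18.40 = $7,474.80
Ending inventory: 109 @ $16.05 + 288 @ $16.15 + 5 @ $18.40 = $6,492.65

COGS = $7,474.80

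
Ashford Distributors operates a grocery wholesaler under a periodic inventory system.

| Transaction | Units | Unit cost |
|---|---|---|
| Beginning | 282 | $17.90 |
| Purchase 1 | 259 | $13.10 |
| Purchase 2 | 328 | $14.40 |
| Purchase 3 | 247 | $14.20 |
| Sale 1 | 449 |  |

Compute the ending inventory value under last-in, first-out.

Sale 1 (449) [LIFO — newest first]: 247 @ $14.20 + 202 @ $14.40 = $6,416.20
Ending inventory: 282 @ $17.90 + 259 @ $13.10 + 126 @ $14.40 = $10,255.10
Check: goods available $16,671.30 = COGS $6,416.20 + ending $10,255.10

Ending inventory = $10,255.10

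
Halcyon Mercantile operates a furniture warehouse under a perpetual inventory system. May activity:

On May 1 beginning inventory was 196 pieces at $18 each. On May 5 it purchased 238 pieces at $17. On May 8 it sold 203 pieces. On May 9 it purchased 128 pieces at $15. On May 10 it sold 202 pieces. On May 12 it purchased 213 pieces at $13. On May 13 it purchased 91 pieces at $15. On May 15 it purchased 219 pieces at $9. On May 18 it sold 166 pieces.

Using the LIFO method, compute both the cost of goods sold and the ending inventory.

COGS = $8,162; ending inventory = $7,437

May 8, 203 sold [LIFO — newest first]: 203 @ $17 = $3,451
May 10, 202 sold [LIFO — newest first]: 128 @ $15 + 35 @ $17 + 39 @ $18 = $3,217
May 18, 166 sold [LIFO — newest first]: 166 @ $9 = $1,494
Total COGS = $3,451 + $3,217 + $1,494 = $8,162
Ending inventory: 157 @ $18 + 213 @ $13 + 91 @ $15 + 53 @ $9 = $7,437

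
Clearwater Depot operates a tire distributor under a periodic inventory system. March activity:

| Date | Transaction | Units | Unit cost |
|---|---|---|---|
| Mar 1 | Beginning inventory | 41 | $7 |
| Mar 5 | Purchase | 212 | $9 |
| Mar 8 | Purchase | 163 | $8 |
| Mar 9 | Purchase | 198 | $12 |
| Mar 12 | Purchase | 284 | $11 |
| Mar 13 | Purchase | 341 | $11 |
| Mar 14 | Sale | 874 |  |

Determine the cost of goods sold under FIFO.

Mar 14, 874 sold [FIFO — oldest first]: 41 @ $7 + 212 @ $9 + 163 @ $8 + 198 @ $12 + 260 @ $11 = $8,735
Ending inventory: 24 @ $11 + 341 @ $11 = $4,015

COGS = $8,735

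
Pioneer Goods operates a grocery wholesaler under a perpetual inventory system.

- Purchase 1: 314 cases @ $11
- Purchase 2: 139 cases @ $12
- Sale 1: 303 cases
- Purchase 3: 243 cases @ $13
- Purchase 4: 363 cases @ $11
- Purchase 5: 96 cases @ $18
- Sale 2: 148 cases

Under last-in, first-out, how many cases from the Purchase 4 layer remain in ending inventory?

311

Sale 1 (303) [LIFO — newest first]: 139 @ $12 + 164 @ $11 = $3,472
Sale 2 (148) [LIFO — newest first]: 96 @ $18 + 52 @ $11 = $2,300
Total COGS = $3,472 + $2,300 = $5,772
Ending inventory: 150 @ $11 + 243 @ $13 + 311 @ $11 = $8,230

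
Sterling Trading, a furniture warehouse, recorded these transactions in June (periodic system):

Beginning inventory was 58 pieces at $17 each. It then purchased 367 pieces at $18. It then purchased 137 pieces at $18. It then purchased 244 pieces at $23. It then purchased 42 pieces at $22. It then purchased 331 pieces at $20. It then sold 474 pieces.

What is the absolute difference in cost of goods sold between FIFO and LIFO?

FIFO COGS: 58 @ $17 + 367 @ $18 + 49 @ $18 = $8,474
LIFO COGS: 331 @ $20 + 42 @ $22 + 101 @ $23 = $9,867
Difference = |$8,474 − $9,867| = $1,393

$1,393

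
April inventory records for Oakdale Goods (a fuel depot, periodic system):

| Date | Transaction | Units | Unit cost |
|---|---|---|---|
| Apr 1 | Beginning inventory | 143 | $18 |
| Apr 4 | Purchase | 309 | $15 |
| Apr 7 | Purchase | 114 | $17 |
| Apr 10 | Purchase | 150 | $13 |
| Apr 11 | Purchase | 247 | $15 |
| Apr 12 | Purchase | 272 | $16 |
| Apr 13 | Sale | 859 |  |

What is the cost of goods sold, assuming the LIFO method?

Apr 13, 859 sold [LIFO — newest first]: 272 @ $16 + 247 @ $15 + 150 @ $13 + 114 @ $17 + 76 @ $15 = $13,085
Ending inventory: 143 @ $18 + 233 @ $15 = $6,069

COGS = $13,085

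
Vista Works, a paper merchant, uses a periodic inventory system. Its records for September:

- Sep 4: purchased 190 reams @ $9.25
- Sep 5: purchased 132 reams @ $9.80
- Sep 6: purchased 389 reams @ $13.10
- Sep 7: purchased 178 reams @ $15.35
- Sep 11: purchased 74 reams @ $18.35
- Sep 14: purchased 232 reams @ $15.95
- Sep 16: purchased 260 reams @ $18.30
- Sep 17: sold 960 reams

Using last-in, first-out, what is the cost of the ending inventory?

Sep 17, 960 sold [LIFO — newest first]: 260 @ $18.30 + 232 @ $15.95 + 74 @ $18.35 + 178 @ $15.35 + 216 @ $13.10 = $15,378.20
Ending inventory: 190 @ $9.25 + 132 @ $9.80 + 173 @ $13.10 = $5,317.40
Check: goods available $20,695.60 = COGS $15,378.20 + ending $5,317.40

Ending inventory = $5,317.40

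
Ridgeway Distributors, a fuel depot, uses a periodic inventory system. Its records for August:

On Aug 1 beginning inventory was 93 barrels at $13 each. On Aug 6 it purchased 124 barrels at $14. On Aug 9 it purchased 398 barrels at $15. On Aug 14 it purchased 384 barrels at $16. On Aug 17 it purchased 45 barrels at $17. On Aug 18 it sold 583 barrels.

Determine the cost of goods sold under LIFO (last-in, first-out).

Aug 18, 583 sold [LIFO — newest first]: 45 @ $17 + 384 @ $16 + 154 @ $15 = $9,219
Ending inventory: 93 @ $13 + 124 @ $14 + 244 @ $15 = $6,605

COGS = $9,219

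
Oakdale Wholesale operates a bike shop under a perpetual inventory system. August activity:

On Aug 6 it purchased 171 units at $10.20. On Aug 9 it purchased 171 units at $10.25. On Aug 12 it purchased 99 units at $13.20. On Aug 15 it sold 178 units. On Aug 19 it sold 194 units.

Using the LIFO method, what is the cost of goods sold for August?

COGS = $4,099.95

Aug 15, 178 sold [LIFO — newest first]: 99 @ $13.20 + 79 @ $10.25 = $2,116.55
Aug 19, 194 sold [LIFO — newest first]: 92 @ $10.25 + 102 @ $10.20 = $1,983.40
Total COGS = $2,116.55 + $1,983.40 = $4,099.95
Ending inventory: 69 @ $10.20 = $703.80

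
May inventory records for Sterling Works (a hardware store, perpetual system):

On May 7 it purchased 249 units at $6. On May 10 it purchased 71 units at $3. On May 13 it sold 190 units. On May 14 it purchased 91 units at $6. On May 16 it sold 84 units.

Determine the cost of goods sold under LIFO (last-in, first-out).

May 13, 190 sold [LIFO — newest first]: 71 @ $3 + 119 @ $6 = $927
May 16, 84 sold [LIFO — newest first]: 84 @ $6 = $504
Total COGS = $927 + $504 = $1,431
Ending inventory: 130 @ $6 + 7 @ $6 = $822

COGS = $1,431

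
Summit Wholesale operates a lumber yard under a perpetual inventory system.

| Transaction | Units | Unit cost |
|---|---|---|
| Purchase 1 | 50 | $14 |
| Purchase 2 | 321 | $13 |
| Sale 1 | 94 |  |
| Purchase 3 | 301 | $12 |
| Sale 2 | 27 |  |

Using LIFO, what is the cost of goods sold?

Sale 1 (94) [LIFO — newest first]: 94 @ $13 = $1,222
Sale 2 (27) [LIFO — newest first]: 27 @ $12 = $324
Total COGS = $1,222 + $324 = $1,546
Ending inventory: 50 @ $14 + 227 @ $13 + 274 @ $12 = $6,939
Check: goods available $8,485 = COGS $1,546 + ending $6,939

COGS = $1,546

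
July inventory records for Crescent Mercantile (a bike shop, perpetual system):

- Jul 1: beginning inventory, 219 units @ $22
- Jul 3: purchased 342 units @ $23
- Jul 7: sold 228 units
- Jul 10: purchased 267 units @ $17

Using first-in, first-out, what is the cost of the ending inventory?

Jul 7, 228 sold [FIFO — oldest first]: 219 @ $22 + 9 @ $23 = $5,025
Ending inventory: 333 @ $23 + 267 @ $17 = $12,198

Ending inventory = $12,198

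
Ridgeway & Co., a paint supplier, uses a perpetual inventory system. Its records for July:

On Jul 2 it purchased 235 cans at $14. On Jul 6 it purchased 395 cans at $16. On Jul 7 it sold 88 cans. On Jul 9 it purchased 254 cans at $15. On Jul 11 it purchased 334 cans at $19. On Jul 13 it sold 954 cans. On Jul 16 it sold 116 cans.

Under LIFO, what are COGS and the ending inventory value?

Jul 7, 88 sold [LIFO — newest first]: 88 @ $16 = $1,408
Jul 13, 954 sold [LIFO — newest first]: 334 @ $19 + 254 @ $15 + 307 @ $16 + 59 @ $14 = $15,894
Jul 16, 116 sold [LIFO — newest first]: 116 @ $14 = $1,624
Total COGS = $1,408 + $15,894 + $1,624 = $18,926
Ending inventory: 60 @ $14 = $840
Check: goods available $19,766 = COGS $18,926 + ending $840

COGS = $18,926; ending inventory = $840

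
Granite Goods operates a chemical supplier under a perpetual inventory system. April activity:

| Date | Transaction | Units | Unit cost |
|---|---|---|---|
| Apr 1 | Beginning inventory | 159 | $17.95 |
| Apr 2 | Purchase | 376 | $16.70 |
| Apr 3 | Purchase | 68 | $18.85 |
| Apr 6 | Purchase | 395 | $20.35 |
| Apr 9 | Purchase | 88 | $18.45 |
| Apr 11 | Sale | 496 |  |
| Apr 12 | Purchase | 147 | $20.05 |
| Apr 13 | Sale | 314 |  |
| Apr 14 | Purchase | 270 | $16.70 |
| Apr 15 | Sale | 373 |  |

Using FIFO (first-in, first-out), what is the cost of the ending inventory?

Ending inventory = $5,511.50

Apr 11, 496 sold [FIFO — oldest first]: 159 @ $17.95 + 337 @ $16.70 = $8,481.95
Apr 13, 314 sold [FIFO — oldest first]: 39 @ $16.70 + 68 @ $18.85 + 207 @ $20.35 = $6,145.55
Apr 15, 373 sold [FIFO — oldest first]: 188 @ $20.35 + 88 @ $18.45 + 97 @ $20.05 = $7,394.25
Total COGS = $8,481.95 + $6,145.55 + $7,394.25 = $22,021.75
Ending inventory: 50 @ $20.05 + 270 @ $16.70 = $5,511.50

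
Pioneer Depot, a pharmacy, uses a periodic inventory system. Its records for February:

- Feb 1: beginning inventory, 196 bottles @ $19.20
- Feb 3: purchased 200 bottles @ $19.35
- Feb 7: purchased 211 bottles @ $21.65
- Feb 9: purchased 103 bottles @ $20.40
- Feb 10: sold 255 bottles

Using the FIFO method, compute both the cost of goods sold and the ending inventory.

Feb 10, 255 sold [FIFO — oldest first]: 196 @ $19.20 + 59 @ $19.35 = $4,904.85
Ending inventory: 141 @ $19.35 + 211 @ $21.65 + 103 @ $20.40 = $9,397.70

COGS = $4,904.85; ending inventory = $9,397.70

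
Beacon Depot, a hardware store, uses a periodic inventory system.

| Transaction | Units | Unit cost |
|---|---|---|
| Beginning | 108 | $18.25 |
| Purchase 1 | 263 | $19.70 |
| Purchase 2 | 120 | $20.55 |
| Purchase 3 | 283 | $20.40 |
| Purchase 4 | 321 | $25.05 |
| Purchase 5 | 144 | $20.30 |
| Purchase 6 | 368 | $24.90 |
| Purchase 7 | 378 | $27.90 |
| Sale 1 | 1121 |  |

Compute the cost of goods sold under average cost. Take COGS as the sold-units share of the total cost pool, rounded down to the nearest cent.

Sale 1, sell 1121: 1121/1985 × $46,064.95 → $26,014.51
Ending inventory (cost pool remaining) = $20,050.44

COGS = $26,014.51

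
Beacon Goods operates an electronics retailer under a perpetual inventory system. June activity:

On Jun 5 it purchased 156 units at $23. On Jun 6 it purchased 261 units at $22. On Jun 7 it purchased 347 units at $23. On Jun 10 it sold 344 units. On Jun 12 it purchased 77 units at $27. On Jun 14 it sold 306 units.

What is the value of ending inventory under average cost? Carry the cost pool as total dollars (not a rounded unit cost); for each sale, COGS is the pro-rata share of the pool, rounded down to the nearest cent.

After Jun 5: 156 on hand, pool $3,588.00 (≈ $23.0000 each)
After Jun 6: 417 on hand, pool $9,330.00 (≈ $22.3741 each)
After Jun 7: 764 on hand, pool $17,311.00 (≈ $22.6584 each)
Jun 10, sell 344: 344/764 × $17,311.00 → $7,794.48
After Jun 12: 497 on hand, pool $11,595.52 (≈ $23.3310 each)
Jun 14, sell 306: 306/497 × $11,595.52 → $7,139.29
Total COGS = $7,794.48 + $7,139.29 = $14,933.77
Ending inventory (cost pool remaining) = $4,456.23
Check: goods available $19,390.00 = COGS $14,933.77 + ending $4,456.23

Ending inventory = $4,456.23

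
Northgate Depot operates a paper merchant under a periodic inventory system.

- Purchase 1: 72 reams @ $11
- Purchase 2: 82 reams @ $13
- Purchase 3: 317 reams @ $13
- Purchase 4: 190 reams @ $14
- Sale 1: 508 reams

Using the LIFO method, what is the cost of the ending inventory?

Ending inventory = $1,845

Sale 1 (508) [LIFO — newest first]: 190 @ $14 + 317 @ $13 + 1 @ $13 = $6,794
Ending inventory: 72 @ $11 + 81 @ $13 = $1,845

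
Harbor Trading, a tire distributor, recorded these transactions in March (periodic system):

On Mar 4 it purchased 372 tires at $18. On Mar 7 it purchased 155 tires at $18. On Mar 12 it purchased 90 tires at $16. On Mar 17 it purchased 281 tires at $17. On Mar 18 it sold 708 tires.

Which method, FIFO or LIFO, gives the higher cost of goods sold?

FIFO COGS: 372 @ $18 + 155 @ $18 + 90 @ $16 + 91 @ $17 = $12,473
LIFO COGS: 281 @ $17 + 90 @ $16 + 155 @ $18 + 182 @ $18 = $12,283

FIFO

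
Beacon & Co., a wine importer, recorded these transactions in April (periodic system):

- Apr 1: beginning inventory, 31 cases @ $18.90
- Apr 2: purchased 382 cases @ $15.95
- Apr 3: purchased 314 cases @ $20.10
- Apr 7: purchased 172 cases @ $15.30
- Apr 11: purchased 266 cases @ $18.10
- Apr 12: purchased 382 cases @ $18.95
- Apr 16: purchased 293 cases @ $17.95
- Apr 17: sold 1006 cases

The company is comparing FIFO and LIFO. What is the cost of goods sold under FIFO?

COGS = $17,558.50

FIFO COGS: 31 @ $18.90 + 382 @ $15.95 + 314 @ $20.10 + 172 @ $15.30 + 107 @ $18.10 = $17,558.50
LIFO COGS: 293 @ $17.95 + 382 @ $18.95 + 266 @ $18.10 + 65 @ $15.30 = $18,307.35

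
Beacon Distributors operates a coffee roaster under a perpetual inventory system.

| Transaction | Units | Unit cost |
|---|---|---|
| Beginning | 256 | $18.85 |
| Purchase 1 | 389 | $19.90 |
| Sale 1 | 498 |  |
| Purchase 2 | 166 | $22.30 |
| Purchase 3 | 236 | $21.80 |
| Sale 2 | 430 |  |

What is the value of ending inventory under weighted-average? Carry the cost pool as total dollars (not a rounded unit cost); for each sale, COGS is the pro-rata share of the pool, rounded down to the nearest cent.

After Beginning: 256 on hand, pool $4,825.60 (≈ $18.8500 each)
After Purchase 1: 645 on hand, pool $12,566.70 (≈ $19.4833 each)
Sale 1, sell 498: 498/645 × $12,566.70 → $9,702.66
After Purchase 2: 313 on hand, pool $6,565.84 (≈ $20.9771 each)
After Purchase 3: 549 on hand, pool $11,710.64 (≈ $21.3309 each)
Sale 2, sell 430: 430/549 × $11,710.64 → $9,172.26
Total COGS = $9,702.66 + $9,172.26 = $18,874.92
Ending inventory (cost pool remaining) = $2,538.38
Check: goods available $21,413.30 = COGS $18,874.92 + ending $2,538.38

Ending inventory = $2,538.38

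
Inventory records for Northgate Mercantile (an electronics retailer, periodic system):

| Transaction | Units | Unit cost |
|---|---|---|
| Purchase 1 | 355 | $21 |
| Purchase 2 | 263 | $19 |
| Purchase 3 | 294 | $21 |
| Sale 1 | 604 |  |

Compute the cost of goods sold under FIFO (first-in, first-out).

COGS = $12,186

Sale 1 (604) [FIFO — oldest first]: 355 @ $21 + 249 @ $19 = $12,186
Ending inventory: 14 @ $19 + 294 @ $21 = $6,440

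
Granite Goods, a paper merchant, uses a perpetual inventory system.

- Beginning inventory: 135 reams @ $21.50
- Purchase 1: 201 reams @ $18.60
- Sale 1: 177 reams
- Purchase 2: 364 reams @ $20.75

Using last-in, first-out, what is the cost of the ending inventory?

Sale 1 (177) [LIFO — newest first]: 177 @ $18.60 = $3,292.20
Ending inventory: 135 @ $21.50 + 24 @ $18.60 + 364 @ $20.75 = $10,901.90

Ending inventory = $10,901.90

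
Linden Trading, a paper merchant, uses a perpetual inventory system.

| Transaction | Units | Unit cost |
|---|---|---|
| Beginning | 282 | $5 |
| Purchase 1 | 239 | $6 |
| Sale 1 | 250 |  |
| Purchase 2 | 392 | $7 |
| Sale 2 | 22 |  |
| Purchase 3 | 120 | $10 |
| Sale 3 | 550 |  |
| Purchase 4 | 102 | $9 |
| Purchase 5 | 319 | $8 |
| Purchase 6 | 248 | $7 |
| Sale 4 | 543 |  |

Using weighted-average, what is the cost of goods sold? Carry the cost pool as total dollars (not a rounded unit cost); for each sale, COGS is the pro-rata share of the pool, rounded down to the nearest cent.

After Beginning: 282 on hand, pool $1,410.00 (≈ $5.0000 each)
After Purchase 1: 521 on hand, pool $2,844.00 (≈ $5.4587 each)
Sale 1, sell 250: 250/521 × $2,844.00 → $1,364.68
After Purchase 2: 663 on hand, pool $4,223.32 (≈ $6.3700 each)
Sale 2, sell 22: 22/663 × $4,223.32 → $140.14
After Purchase 3: 761 on hand, pool $5,283.18 (≈ $6.9424 each)
Sale 3, sell 550: 550/761 × $5,283.18 → $3,818.32
After Purchase 4: 313 on hand, pool $2,382.86 (≈ $7.6130 each)
After Purchase 5: 632 on hand, pool $4,934.86 (≈ $7.8083 each)
After Purchase 6: 880 on hand, pool $6,670.86 (≈ $7.5805 each)
Sale 4, sell 543: 543/880 × $6,670.86 → $4,116.22
Total COGS = $1,364.68 + $140.14 + $3,818.32 + $4,116.22 = $9,439.36
Ending inventory (cost pool remaining) = $2,554.64
Check: goods available $11,994.00 = COGS $9,439.36 + ending $2,554.64

COGS = $9,439.36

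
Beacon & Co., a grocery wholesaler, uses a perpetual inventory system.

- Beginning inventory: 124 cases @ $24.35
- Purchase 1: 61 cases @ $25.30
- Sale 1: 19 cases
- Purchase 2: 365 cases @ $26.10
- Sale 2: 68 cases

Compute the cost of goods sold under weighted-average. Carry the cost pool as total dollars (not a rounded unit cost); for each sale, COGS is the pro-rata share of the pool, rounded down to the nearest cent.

COGS = $2,212.85

After Beginning: 124 on hand, pool $3,019.40 (≈ $24.3500 each)
After Purchase 1: 185 on hand, pool $4,562.70 (≈ $24.6632 each)
Sale 1, sell 19: 19/185 × $4,562.70 → $468.60
After Purchase 2: 531 on hand, pool $13,620.60 (≈ $25.6508 each)
Sale 2, sell 68: 68/531 × $13,620.60 → $1,744.25
Total COGS = $468.60 + $1,744.25 = $2,212.85
Ending inventory (cost pool remaining) = $11,876.35
Check: goods available $14,089.20 = COGS $2,212.85 + ending $11,876.35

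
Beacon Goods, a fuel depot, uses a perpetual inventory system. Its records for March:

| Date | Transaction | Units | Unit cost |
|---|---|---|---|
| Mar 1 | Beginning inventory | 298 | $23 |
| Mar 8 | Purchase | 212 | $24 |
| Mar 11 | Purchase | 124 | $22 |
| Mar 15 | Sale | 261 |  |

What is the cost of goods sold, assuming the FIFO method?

Mar 15, 261 sold [FIFO — oldest first]: 261 @ $23 = $6,003
Ending inventory: 37 @ $23 + 212 @ $24 + 124 @ $22 = $8,667

COGS = $6,003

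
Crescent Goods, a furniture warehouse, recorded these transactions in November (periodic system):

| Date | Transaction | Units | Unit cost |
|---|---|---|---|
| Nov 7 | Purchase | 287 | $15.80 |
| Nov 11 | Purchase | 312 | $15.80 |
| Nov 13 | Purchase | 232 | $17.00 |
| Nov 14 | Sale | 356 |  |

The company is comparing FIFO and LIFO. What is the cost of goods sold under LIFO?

COGS = $5,903.20

FIFO COGS: 287 @ $15.80 + 69 @ $15.80 = $5,624.80
LIFO COGS: 232 @ $17.00 + 124 @ $15.80 = $5,903.20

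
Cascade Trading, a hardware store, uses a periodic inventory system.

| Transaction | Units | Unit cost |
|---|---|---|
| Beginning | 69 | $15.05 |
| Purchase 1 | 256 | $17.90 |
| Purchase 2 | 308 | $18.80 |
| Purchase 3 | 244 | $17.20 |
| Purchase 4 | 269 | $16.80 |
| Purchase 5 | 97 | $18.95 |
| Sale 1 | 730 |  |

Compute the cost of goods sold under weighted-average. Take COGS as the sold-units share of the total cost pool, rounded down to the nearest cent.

Sale 1, sell 730: 730/1243 × $21,965.40 → $12,900.03
Ending inventory (cost pool remaining) = $9,065.37

COGS = $12,900.03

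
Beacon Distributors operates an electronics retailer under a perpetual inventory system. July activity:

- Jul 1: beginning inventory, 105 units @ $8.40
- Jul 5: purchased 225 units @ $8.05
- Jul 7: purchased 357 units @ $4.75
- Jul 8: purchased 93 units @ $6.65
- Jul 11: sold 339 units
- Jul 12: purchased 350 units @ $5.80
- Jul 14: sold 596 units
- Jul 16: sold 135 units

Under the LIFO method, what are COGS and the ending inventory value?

COGS = $6,533.45; ending inventory = $504.00

Jul 11, 339 sold [LIFO — newest first]: 93 @ $6.65 + 246 @ $4.75 = $1,786.95
Jul 14, 596 sold [LIFO — newest first]: 350 @ $5.80 + 111 @ $4.75 + 135 @ $8.05 = $3,644.00
Jul 16, 135 sold [LIFO — newest first]: 90 @ $8.05 + 45 @ $8.40 = $1,102.50
Total COGS = $1,786.95 + $3,644.00 + $1,102.50 = $6,533.45
Ending inventory: 60 @ $8.40 = $504.00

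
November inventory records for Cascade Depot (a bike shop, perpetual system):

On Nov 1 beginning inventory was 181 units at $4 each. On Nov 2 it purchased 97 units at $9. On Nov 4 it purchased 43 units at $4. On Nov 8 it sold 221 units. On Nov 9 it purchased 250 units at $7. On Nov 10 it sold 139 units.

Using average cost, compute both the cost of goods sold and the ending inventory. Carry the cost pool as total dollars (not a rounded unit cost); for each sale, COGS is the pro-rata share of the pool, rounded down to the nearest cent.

COGS = $2,131.76; ending inventory = $1,387.24

After Nov 1: 181 on hand, pool $724.00 (≈ $4.0000 each)
After Nov 2: 278 on hand, pool $1,597.00 (≈ $5.7446 each)
After Nov 4: 321 on hand, pool $1,769.00 (≈ $5.5109 each)
Nov 8, sell 221: 221/321 × $1,769.00 → $1,217.90
After Nov 9: 350 on hand, pool $2,301.10 (≈ $6.5746 each)
Nov 10, sell 139: 139/350 × $2,301.10 → $913.86
Total COGS = $1,217.90 + $913.86 = $2,131.76
Ending inventory (cost pool remaining) = $1,387.24
Check: goods available $3,519.00 = COGS $2,131.76 + ending $1,387.24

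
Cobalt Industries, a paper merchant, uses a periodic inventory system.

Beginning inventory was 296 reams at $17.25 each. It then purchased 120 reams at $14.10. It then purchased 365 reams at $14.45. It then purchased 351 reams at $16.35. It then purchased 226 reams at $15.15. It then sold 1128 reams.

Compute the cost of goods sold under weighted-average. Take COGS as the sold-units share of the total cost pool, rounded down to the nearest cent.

Sale 1, sell 1128: 1128/1358 × $21,235.00 → $17,638.49
Ending inventory (cost pool remaining) = $3,596.51

COGS = $17,638.49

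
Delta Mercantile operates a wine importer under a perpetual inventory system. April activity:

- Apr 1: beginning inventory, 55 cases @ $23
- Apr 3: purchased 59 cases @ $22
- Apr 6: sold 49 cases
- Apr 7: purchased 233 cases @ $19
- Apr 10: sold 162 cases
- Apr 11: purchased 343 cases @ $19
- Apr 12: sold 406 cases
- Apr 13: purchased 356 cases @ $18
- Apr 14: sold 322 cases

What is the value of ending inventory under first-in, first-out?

Ending inventory = $1,926

Apr 6, 49 sold [FIFO — oldest first]: 49 @ $23 = $1,127
Apr 10, 162 sold [FIFO — oldest first]: 6 @ $23 + 59 @ $22 + 97 @ $19 = $3,279
Apr 12, 406 sold [FIFO — oldest first]: 136 @ $19 + 270 @ $19 = $7,714
Apr 14, 322 sold [FIFO — oldest first]: 73 @ $19 + 249 @ $18 = $5,869
Total COGS = $1,127 + $3,279 + $7,714 + $5,869 = $17,989
Ending inventory: 107 @ $18 = $1,926
Check: goods available $19,915 = COGS $17,989 + ending $1,926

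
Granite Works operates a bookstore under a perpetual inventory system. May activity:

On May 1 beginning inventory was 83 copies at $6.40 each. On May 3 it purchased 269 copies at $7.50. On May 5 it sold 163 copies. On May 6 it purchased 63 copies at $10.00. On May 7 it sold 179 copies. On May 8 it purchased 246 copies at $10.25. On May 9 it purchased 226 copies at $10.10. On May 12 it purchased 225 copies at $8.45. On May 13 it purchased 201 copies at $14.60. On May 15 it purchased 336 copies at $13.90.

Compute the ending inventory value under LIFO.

May 5, 163 sold [LIFO — newest first]: 163 @ $7.50 = $1,222.50
May 7, 179 sold [LIFO — newest first]: 63 @ $10.00 + 106 @ $7.50 + 10 @ $6.40 = $1,489.00
Total COGS = $1,222.50 + $1,489.00 = $2,711.50
Ending inventory: 73 @ $6.40 + 246 @ $10.25 + 226 @ $10.10 + 225 @ $8.45 + 201 @ $14.60 + 336 @ $13.90 = $14,777.55
Check: goods available $17,489.05 = COGS $2,711.50 + ending $14,777.55

Ending inventory = $14,777.55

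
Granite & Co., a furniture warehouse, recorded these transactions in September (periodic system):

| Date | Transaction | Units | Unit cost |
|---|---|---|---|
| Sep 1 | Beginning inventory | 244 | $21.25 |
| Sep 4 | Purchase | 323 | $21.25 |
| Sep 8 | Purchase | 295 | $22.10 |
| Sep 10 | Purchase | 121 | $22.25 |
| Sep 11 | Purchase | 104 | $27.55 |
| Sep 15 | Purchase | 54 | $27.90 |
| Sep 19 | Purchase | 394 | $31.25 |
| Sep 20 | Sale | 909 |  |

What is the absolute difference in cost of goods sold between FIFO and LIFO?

$4,978.15

FIFO COGS: 244 @ $21.25 + 323 @ $21.25 + 295 @ $22.10 + 47 @ $22.25 = $19,614.00
LIFO COGS: 394 @ $31.25 + 54 @ $27.90 + 104 @ $27.55 + 121 @ $22.25 + 236 @ $22.10 = $24,592.15
Difference = |$19,614.00 − $24,592.15| = $4,978.15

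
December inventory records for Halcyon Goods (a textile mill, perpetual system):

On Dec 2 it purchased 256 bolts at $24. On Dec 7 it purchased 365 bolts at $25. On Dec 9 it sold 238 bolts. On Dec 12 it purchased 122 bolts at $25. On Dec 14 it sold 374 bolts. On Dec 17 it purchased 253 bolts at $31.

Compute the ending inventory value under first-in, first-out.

Dec 9, 238 sold [FIFO — oldest first]: 238 @ $24 = $5,712
Dec 14, 374 sold [FIFO — oldest first]: 18 @ $24 + 356 @ $25 = $9,332
Total COGS = $5,712 + $9,332 = $15,044
Ending inventory: 9 @ $25 + 122 @ $25 + 253 @ $31 = $11,118

Ending inventory = $11,118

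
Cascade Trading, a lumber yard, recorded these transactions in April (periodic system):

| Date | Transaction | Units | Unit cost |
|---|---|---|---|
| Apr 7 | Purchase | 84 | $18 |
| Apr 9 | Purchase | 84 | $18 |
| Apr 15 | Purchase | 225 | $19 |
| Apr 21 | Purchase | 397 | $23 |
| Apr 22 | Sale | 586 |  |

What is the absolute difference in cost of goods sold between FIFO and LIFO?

$984

FIFO COGS: 84 @ $18 + 84 @ $18 + 225 @ $19 + 193 @ $23 = $11,738
LIFO COGS: 397 @ $23 + 189 @ $19 = $12,722
Difference = |$11,738 − $12,722| = $984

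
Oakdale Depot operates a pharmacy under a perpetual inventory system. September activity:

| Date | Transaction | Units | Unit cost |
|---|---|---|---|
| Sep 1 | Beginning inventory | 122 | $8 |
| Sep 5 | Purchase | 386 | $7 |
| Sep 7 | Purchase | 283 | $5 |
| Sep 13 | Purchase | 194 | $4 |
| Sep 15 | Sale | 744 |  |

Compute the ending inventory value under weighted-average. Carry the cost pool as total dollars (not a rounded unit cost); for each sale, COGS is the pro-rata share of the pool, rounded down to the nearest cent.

After Sep 1: 122 on hand, pool $976.00 (≈ $8.0000 each)
After Sep 5: 508 on hand, pool $3,678.00 (≈ $7.2402 each)
After Sep 7: 791 on hand, pool $5,093.00 (≈ $6.4387 each)
After Sep 13: 985 on hand, pool $5,869.00 (≈ $5.9584 each)
Sep 15, sell 744: 744/985 × $5,869.00 → $4,433.03
Ending inventory (cost pool remaining) = $1,435.97
Check: goods available $5,869.00 = COGS $4,433.03 + ending $1,435.97

Ending inventory = $1,435.97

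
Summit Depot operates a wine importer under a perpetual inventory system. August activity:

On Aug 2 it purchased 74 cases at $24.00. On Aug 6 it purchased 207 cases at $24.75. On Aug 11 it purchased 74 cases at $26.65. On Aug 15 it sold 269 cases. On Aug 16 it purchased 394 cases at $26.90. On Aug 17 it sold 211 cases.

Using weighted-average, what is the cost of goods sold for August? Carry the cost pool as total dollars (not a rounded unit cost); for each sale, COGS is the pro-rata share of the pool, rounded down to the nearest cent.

COGS = $12,325.91

After Aug 2: 74 on hand, pool $1,776.00 (≈ $24.0000 each)
After Aug 6: 281 on hand, pool $6,899.25 (≈ $24.5525 each)
After Aug 11: 355 on hand, pool $8,871.35 (≈ $24.9897 each)
Aug 15, sell 269: 269/355 × $8,871.35 → $6,722.23
After Aug 16: 480 on hand, pool $12,747.72 (≈ $26.5578 each)
Aug 17, sell 211: 211/480 × $12,747.72 → $5,603.68
Total COGS = $6,722.23 + $5,603.68 = $12,325.91
Ending inventory (cost pool remaining) = $7,144.04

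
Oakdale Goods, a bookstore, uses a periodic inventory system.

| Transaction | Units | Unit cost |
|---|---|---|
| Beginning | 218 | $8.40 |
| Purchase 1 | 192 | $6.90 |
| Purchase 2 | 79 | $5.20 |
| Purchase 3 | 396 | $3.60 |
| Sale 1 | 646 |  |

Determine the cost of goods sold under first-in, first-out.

COGS = $4,132.00

Sale 1 (646) [FIFO — oldest first]: 218 @ $8.40 + 192 @ $6.90 + 79 @ $5.20 + 157 @ $3.60 = $4,132.00
Ending inventory: 239 @ $3.60 = $860.40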